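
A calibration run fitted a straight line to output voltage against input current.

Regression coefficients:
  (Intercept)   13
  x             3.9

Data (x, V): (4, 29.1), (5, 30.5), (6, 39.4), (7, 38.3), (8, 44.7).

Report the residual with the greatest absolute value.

x=4: V̂ = 13 + 3.9·4 = 28.6; r = 29.1 − 28.6 = 0.5
x=5: V̂ = 13 + 3.9·5 = 32.5; r = 30.5 − 32.5 = -2
x=6: V̂ = 13 + 3.9·6 = 36.4; r = 39.4 − 36.4 = 3
x=7: V̂ = 13 + 3.9·7 = 40.3; r = 38.3 − 40.3 = -2
x=8: V̂ = 13 + 3.9·8 = 44.2; r = 44.7 − 44.2 = 0.5
Largest |r| is 3 at x = 6, residual 3.

r = 3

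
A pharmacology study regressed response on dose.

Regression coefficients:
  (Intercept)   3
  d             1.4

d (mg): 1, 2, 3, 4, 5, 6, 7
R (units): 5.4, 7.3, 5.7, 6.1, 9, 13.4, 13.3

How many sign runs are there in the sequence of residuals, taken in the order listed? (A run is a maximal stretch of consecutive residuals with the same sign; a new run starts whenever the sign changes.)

d=1: ŷ = 3 + 1.4·1 = 4.4; e = 5.4 − 4.4 = 1
d=2: ŷ = 3 + 1.4·2 = 5.8; e = 7.3 − 5.8 = 1.5
d=3: ŷ = 3 + 1.4·3 = 7.2; e = 5.7 − 7.2 = -1.5
d=4: ŷ = 3 + 1.4·4 = 8.6; e = 6.1 − 8.6 = -2.5
d=5: ŷ = 3 + 1.4·5 = 10; e = 9 − 10 = -1
d=6: ŷ = 3 + 1.4·6 = 11.4; e = 13.4 − 11.4 = 2
d=7: ŷ = 3 + 1.4·7 = 12.8; e = 13.3 − 12.8 = 0.5
Signs: + + − − − + +
Runs: +×2, −×3, +×2 → 3

3 runs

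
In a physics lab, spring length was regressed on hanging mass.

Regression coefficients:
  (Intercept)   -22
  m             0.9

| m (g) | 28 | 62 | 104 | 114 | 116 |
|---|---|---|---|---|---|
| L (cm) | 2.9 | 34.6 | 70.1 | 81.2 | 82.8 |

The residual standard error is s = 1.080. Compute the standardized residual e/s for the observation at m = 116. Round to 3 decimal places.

0.370

L̂ = -22 + 0.9·116 = 82.4
e = 82.8 − 82.4 = 0.4
e/s = 0.4 / 1.080 = 0.370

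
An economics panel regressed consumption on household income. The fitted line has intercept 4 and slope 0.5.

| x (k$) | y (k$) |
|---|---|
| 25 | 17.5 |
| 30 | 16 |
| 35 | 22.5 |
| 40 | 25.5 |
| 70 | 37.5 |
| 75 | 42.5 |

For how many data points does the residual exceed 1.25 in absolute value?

3

x=25: ŷ = 4 + 0.5·25 = 16.5; r = 17.5 − 16.5 = 1
x=30: ŷ = 4 + 0.5·30 = 19; r = 16 − 19 = -3
x=35: ŷ = 4 + 0.5·35 = 21.5; r = 22.5 − 21.5 = 1
x=40: ŷ = 4 + 0.5·40 = 24; r = 25.5 − 24 = 1.5
x=70: ŷ = 4 + 0.5·70 = 39; r = 37.5 − 39 = -1.5
x=75: ŷ = 4 + 0.5·75 = 41.5; r = 42.5 − 41.5 = 1
|r| > 1.25: x=30 (|r|=3), x=40 (|r|=1.5), x=70 (|r|=1.5) → 3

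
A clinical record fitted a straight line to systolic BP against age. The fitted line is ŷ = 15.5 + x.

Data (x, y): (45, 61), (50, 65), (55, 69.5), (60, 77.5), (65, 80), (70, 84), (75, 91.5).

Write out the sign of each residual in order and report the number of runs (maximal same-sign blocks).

5 runs

x=45: ŷ = 15.5 + 45 = 60.5; e = 61 − 60.5 = 0.5
x=50: ŷ = 15.5 + 50 = 65.5; e = 65 − 65.5 = -0.5
x=55: ŷ = 15.5 + 55 = 70.5; e = 69.5 − 70.5 = -1
x=60: ŷ = 15.5 + 60 = 75.5; e = 77.5 − 75.5 = 2
x=65: ŷ = 15.5 + 65 = 80.5; e = 80 − 80.5 = -0.5
x=70: ŷ = 15.5 + 70 = 85.5; e = 84 − 85.5 = -1.5
x=75: ŷ = 15.5 + 75 = 90.5; e = 91.5 − 90.5 = 1
Signs: + − − + − − +
Runs: +×1, −×2, +×1, −×2, +×1 → 5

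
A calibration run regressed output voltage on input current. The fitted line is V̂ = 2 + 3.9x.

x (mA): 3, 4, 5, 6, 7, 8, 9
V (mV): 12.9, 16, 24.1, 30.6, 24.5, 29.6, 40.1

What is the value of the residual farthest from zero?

r = 5.2

x=3: V̂ = 2 + 3.9·3 = 13.7; r = 12.9 − 13.7 = -0.8
x=4: V̂ = 2 + 3.9·4 = 17.6; r = 16 − 17.6 = -1.6
x=5: V̂ = 2 + 3.9·5 = 21.5; r = 24.1 − 21.5 = 2.6
x=6: V̂ = 2 + 3.9·6 = 25.4; r = 30.6 − 25.4 = 5.2
x=7: V̂ = 2 + 3.9·7 = 29.3; r = 24.5 − 29.3 = -4.8
x=8: V̂ = 2 + 3.9·8 = 33.2; r = 29.6 − 33.2 = -3.6
x=9: V̂ = 2 + 3.9·9 = 37.1; r = 40.1 − 37.1 = 3
Largest |r| is 5.2 at x = 6, residual 5.2.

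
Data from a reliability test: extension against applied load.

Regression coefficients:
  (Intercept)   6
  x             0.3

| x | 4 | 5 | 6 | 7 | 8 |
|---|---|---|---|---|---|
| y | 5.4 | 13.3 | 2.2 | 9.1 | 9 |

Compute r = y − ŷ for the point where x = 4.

r = -1.8

ŷ = 6 + 0.3·4 = 7.2
r = 5.4 − 7.2 = -1.8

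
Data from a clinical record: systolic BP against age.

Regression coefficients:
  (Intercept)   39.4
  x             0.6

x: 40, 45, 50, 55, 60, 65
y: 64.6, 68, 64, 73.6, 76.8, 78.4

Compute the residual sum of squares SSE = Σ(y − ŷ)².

x=40: ŷ = 39.4 + 0.6·40 = 63.4; r = 64.6 − 63.4 = 1.2
x=45: ŷ = 39.4 + 0.6·45 = 66.4; r = 68 − 66.4 = 1.6
x=50: ŷ = 39.4 + 0.6·50 = 69.4; r = 64 − 69.4 = -5.4
x=55: ŷ = 39.4 + 0.6·55 = 72.4; r = 73.6 − 72.4 = 1.2
x=60: ŷ = 39.4 + 0.6·60 = 75.4; r = 76.8 − 75.4 = 1.4
x=65: ŷ = 39.4 + 0.6·65 = 78.4; r = 78.4 − 78.4 = 0
SSE = 1.44 + 2.56 + 29.16 + 1.44 + 1.96 + 0 = 36.56

SSE = 36.56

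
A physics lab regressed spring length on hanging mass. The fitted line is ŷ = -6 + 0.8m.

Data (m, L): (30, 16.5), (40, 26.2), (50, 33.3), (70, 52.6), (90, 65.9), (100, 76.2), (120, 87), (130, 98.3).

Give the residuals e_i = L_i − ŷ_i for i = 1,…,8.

m=30: ŷ = -6 + 0.8·30 = 18; e = 16.5 − 18 = -1.5
m=40: ŷ = -6 + 0.8·40 = 26; e = 26.2 − 26 = 0.2
m=50: ŷ = -6 + 0.8·50 = 34; e = 33.3 − 34 = -0.7
m=70: ŷ = -6 + 0.8·70 = 50; e = 52.6 − 50 = 2.6
m=90: ŷ = -6 + 0.8·90 = 66; e = 65.9 − 66 = -0.1
m=100: ŷ = -6 + 0.8·100 = 74; e = 76.2 − 74 = 2.2
m=120: ŷ = -6 + 0.8·120 = 90; e = 87 − 90 = -3
m=130: ŷ = -6 + 0.8·130 = 98; e = 98.3 − 98 = 0.3

-1.5, 0.2, -0.7, 2.6, -0.1, 2.2, -3, 0.3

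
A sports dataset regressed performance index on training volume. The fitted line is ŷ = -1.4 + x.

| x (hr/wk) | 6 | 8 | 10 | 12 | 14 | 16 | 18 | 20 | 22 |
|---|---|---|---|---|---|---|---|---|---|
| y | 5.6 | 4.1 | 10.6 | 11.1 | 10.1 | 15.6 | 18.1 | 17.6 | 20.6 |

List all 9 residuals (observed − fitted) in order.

1, -2.5, 2, 0.5, -2.5, 1, 1.5, -1, 0

x=6: ŷ = -1.4 + 6 = 4.6; e = 5.6 − 4.6 = 1
x=8: ŷ = -1.4 + 8 = 6.6; e = 4.1 − 6.6 = -2.5
x=10: ŷ = -1.4 + 10 = 8.6; e = 10.6 − 8.6 = 2
x=12: ŷ = -1.4 + 12 = 10.6; e = 11.1 − 10.6 = 0.5
x=14: ŷ = -1.4 + 14 = 12.6; e = 10.1 − 12.6 = -2.5
x=16: ŷ = -1.4 + 16 = 14.6; e = 15.6 − 14.6 = 1
x=18: ŷ = -1.4 + 18 = 16.6; e = 18.1 − 16.6 = 1.5
x=20: ŷ = -1.4 + 20 = 18.6; e = 17.6 − 18.6 = -1
x=22: ŷ = -1.4 + 22 = 20.6; e = 20.6 − 20.6 = 0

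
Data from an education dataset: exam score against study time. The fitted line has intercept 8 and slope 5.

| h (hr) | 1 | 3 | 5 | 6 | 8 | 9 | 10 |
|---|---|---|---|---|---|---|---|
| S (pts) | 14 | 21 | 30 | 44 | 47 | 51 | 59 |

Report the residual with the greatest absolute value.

h=1: Ŝ = 8 + 5·1 = 13; r = 14 − 13 = 1
h=3: Ŝ = 8 + 5·3 = 23; r = 21 − 23 = -2
h=5: Ŝ = 8 + 5·5 = 33; r = 30 − 33 = -3
h=6: Ŝ = 8 + 5·6 = 38; r = 44 − 38 = 6
h=8: Ŝ = 8 + 5·8 = 48; r = 47 − 48 = -1
h=9: Ŝ = 8 + 5·9 = 53; r = 51 − 53 = -2
h=10: Ŝ = 8 + 5·10 = 58; r = 59 − 58 = 1
Largest |r| is 6 at h = 6, residual 6.

r = 6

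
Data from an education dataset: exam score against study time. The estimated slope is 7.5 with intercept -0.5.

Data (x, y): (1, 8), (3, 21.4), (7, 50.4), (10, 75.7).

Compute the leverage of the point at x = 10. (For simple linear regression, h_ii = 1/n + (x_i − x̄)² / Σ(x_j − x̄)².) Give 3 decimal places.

x̄ = (1 + 3 + 7 + 10)/4 = 5.25
Σ(x − x̄)² = 18.0625 + 5.0625 + 3.0625 + 22.5625 = 48.75
h = 1/4 + (4.75)²/48.75 = 0.25 + 0.462821 = 0.713

h = 0.713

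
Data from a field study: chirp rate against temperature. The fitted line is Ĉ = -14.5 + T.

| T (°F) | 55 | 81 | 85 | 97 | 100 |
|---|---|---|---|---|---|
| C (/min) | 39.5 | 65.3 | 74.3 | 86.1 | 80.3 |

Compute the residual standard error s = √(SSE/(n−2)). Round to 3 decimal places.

s = 4.354

T=55: Ĉ = -14.5 + 55 = 40.5; r = 39.5 − 40.5 = -1
T=81: Ĉ = -14.5 + 81 = 66.5; r = 65.3 − 66.5 = -1.2
T=85: Ĉ = -14.5 + 85 = 70.5; r = 74.3 − 70.5 = 3.8
T=97: Ĉ = -14.5 + 97 = 82.5; r = 86.1 − 82.5 = 3.6
T=100: Ĉ = -14.5 + 100 = 85.5; r = 80.3 − 85.5 = -5.2
SSE = 1 + 1.44 + 14.44 + 12.96 + 27.04 = 56.88
s = √(56.88/3) = √18.96 ≈ 4.354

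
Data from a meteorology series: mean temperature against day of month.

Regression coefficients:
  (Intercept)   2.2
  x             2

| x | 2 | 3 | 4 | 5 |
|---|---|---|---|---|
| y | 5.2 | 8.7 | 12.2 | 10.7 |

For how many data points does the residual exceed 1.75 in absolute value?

x=2: ŷ = 2.2 + 2·2 = 6.2; r = 5.2 − 6.2 = -1
x=3: ŷ = 2.2 + 2·3 = 8.2; r = 8.7 − 8.2 = 0.5
x=4: ŷ = 2.2 + 2·4 = 10.2; r = 12.2 − 10.2 = 2
x=5: ŷ = 2.2 + 2·5 = 12.2; r = 10.7 − 12.2 = -1.5
|r| > 1.75: x=4 (|r|=2) → 1

1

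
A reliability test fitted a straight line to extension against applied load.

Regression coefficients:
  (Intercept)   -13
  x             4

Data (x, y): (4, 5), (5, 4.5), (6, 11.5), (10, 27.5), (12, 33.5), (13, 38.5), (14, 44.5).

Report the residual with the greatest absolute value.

x=4: ŷ = -13 + 4·4 = 3; e = 5 − 3 = 2
x=5: ŷ = -13 + 4·5 = 7; e = 4.5 − 7 = -2.5
x=6: ŷ = -13 + 4·6 = 11; e = 11.5 − 11 = 0.5
x=10: ŷ = -13 + 4·10 = 27; e = 27.5 − 27 = 0.5
x=12: ŷ = -13 + 4·12 = 35; e = 33.5 − 35 = -1.5
x=13: ŷ = -13 + 4·13 = 39; e = 38.5 − 39 = -0.5
x=14: ŷ = -13 + 4·14 = 43; e = 44.5 − 43 = 1.5
Largest |e| is 2.5 at x = 5, residual -2.5.

e = -2.5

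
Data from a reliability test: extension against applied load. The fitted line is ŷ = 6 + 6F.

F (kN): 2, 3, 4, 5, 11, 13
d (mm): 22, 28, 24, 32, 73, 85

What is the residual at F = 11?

ŷ = 6 + 6·11 = 72
e = 73 − 72 = 1

e = 1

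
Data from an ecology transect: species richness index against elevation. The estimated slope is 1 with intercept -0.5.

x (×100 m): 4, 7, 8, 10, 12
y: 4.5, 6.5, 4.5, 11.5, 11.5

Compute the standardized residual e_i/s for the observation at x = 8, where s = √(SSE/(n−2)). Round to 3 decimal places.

-1.389

x=4: ŷ = -0.5 + 4 = 3.5; e = 4.5 − 3.5 = 1
x=7: ŷ = -0.5 + 7 = 6.5; e = 6.5 − 6.5 = 0
x=8: ŷ = -0.5 + 8 = 7.5; e = 4.5 − 7.5 = -3
x=10: ŷ = -0.5 + 10 = 9.5; e = 11.5 − 9.5 = 2
x=12: ŷ = -0.5 + 12 = 11.5; e = 11.5 − 11.5 = 0
SSE = 1 + 0 + 9 + 4 + 0 = 14
s = √(14/3) = 2.16025
e/s = -3 / 2.16025 = -1.389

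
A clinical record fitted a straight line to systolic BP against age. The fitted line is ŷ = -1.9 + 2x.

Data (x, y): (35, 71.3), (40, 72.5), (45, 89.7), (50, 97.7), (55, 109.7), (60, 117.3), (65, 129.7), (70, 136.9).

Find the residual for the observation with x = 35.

ŷ = -1.9 + 2·35 = 68.1
r = 71.3 − 68.1 = 3.2

r = 3.2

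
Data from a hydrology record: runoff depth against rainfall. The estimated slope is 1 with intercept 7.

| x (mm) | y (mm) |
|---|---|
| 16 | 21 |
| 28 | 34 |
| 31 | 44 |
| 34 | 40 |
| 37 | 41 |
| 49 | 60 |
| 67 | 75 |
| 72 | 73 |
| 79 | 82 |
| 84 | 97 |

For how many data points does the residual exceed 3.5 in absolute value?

5

x=16: ŷ = 7 + 16 = 23; r = 21 − 23 = -2
x=28: ŷ = 7 + 28 = 35; r = 34 − 35 = -1
x=31: ŷ = 7 + 31 = 38; r = 44 − 38 = 6
x=34: ŷ = 7 + 34 = 41; r = 40 − 41 = -1
x=37: ŷ = 7 + 37 = 44; r = 41 − 44 = -3
x=49: ŷ = 7 + 49 = 56; r = 60 − 56 = 4
x=67: ŷ = 7 + 67 = 74; r = 75 − 74 = 1
x=72: ŷ = 7 + 72 = 79; r = 73 − 79 = -6
x=79: ŷ = 7 + 79 = 86; r = 82 − 86 = -4
x=84: ŷ = 7 + 84 = 91; r = 97 − 91 = 6
|r| > 3.5: x=31 (|r|=6), x=49 (|r|=4), x=72 (|r|=6), x=79 (|r|=4), x=84 (|r|=6) → 5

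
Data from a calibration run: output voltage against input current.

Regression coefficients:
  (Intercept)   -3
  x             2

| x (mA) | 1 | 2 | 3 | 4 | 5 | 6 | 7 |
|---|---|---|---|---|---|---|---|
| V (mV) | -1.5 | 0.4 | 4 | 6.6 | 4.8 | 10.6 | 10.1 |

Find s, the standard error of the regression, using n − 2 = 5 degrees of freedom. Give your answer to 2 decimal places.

s = 1.57

x=1: V̂ = -3 + 2·1 = -1; r = -1.5 − (-1) = -0.5
x=2: V̂ = -3 + 2·2 = 1; r = 0.4 − 1 = -0.6
x=3: V̂ = -3 + 2·3 = 3; r = 4 − 3 = 1
x=4: V̂ = -3 + 2·4 = 5; r = 6.6 − 5 = 1.6
x=5: V̂ = -3 + 2·5 = 7; r = 4.8 − 7 = -2.2
x=6: V̂ = -3 + 2·6 = 9; r = 10.6 − 9 = 1.6
x=7: V̂ = -3 + 2·7 = 11; r = 10.1 − 11 = -0.9
SSE = 0.25 + 0.36 + 1 + 2.56 + 4.84 + 2.56 + 0.81 = 12.38
s = √(12.38/5) = √2.476 ≈ 1.57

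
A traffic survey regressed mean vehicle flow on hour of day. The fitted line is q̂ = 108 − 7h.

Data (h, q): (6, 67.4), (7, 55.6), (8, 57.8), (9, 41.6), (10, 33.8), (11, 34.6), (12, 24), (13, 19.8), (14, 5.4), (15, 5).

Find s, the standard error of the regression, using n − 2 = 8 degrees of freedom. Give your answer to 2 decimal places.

h=6: q̂ = 108 − 7·6 = 66; e = 67.4 − 66 = 1.4
h=7: q̂ = 108 − 7·7 = 59; e = 55.6 − 59 = -3.4
h=8: q̂ = 108 − 7·8 = 52; e = 57.8 − 52 = 5.8
h=9: q̂ = 108 − 7·9 = 45; e = 41.6 − 45 = -3.4
h=10: q̂ = 108 − 7·10 = 38; e = 33.8 − 38 = -4.2
h=11: q̂ = 108 − 7·11 = 31; e = 34.6 − 31 = 3.6
h=12: q̂ = 108 − 7·12 = 24; e = 24 − 24 = 0
h=13: q̂ = 108 − 7·13 = 17; e = 19.8 − 17 = 2.8
h=14: q̂ = 108 − 7·14 = 10; e = 5.4 − 10 = -4.6
h=15: q̂ = 108 − 7·15 = 3; e = 5 − 3 = 2
SSE = 1.96 + 11.56 + 33.64 + 11.56 + 17.64 + 12.96 + 0 + 7.84 + 21.16 + 4 = 122.32
s = √(122.32/8) = √15.29 ≈ 3.91

s = 3.91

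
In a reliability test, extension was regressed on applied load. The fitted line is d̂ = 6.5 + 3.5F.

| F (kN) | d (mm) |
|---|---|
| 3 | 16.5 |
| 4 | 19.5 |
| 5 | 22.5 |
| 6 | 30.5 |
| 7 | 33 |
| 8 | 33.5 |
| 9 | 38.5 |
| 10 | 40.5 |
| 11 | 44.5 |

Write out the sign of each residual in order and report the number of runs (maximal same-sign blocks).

F=3: d̂ = 6.5 + 3.5·3 = 17; r = 16.5 − 17 = -0.5
F=4: d̂ = 6.5 + 3.5·4 = 20.5; r = 19.5 − 20.5 = -1
F=5: d̂ = 6.5 + 3.5·5 = 24; r = 22.5 − 24 = -1.5
F=6: d̂ = 6.5 + 3.5·6 = 27.5; r = 30.5 − 27.5 = 3
F=7: d̂ = 6.5 + 3.5·7 = 31; r = 33 − 31 = 2
F=8: d̂ = 6.5 + 3.5·8 = 34.5; r = 33.5 − 34.5 = -1
F=9: d̂ = 6.5 + 3.5·9 = 38; r = 38.5 − 38 = 0.5
F=10: d̂ = 6.5 + 3.5·10 = 41.5; r = 40.5 − 41.5 = -1
F=11: d̂ = 6.5 + 3.5·11 = 45; r = 44.5 − 45 = -0.5
Signs: − − − + + − + − −
Runs: −×3, +×2, −×1, +×1, −×2 → 5

5 runs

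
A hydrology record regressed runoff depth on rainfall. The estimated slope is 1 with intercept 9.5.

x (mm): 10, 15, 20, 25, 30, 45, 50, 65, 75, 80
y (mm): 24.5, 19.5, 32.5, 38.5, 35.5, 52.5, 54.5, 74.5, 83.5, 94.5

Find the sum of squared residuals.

SSE = 146

x=10: ŷ = 9.5 + 10 = 19.5; e = 24.5 − 19.5 = 5
x=15: ŷ = 9.5 + 15 = 24.5; e = 19.5 − 24.5 = -5
x=20: ŷ = 9.5 + 20 = 29.5; e = 32.5 − 29.5 = 3
x=25: ŷ = 9.5 + 25 = 34.5; e = 38.5 − 34.5 = 4
x=30: ŷ = 9.5 + 30 = 39.5; e = 35.5 − 39.5 = -4
x=45: ŷ = 9.5 + 45 = 54.5; e = 52.5 − 54.5 = -2
x=50: ŷ = 9.5 + 50 = 59.5; e = 54.5 − 59.5 = -5
x=65: ŷ = 9.5 + 65 = 74.5; e = 74.5 − 74.5 = 0
x=75: ŷ = 9.5 + 75 = 84.5; e = 83.5 − 84.5 = -1
x=80: ŷ = 9.5 + 80 = 89.5; e = 94.5 − 89.5 = 5
SSE = 25 + 25 + 9 + 16 + 16 + 4 + 25 + 0 + 1 + 25 = 146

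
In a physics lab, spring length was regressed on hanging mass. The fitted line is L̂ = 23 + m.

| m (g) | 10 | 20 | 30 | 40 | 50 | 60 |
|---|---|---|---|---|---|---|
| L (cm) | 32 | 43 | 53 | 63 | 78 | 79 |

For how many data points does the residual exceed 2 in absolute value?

m=10: L̂ = 23 + 10 = 33; r = 32 − 33 = -1
m=20: L̂ = 23 + 20 = 43; r = 43 − 43 = 0
m=30: L̂ = 23 + 30 = 53; r = 53 − 53 = 0
m=40: L̂ = 23 + 40 = 63; r = 63 − 63 = 0
m=50: L̂ = 23 + 50 = 73; r = 78 − 73 = 5
m=60: L̂ = 23 + 60 = 83; r = 79 − 83 = -4
|r| > 2: m=50 (|r|=5), m=60 (|r|=4) → 2

2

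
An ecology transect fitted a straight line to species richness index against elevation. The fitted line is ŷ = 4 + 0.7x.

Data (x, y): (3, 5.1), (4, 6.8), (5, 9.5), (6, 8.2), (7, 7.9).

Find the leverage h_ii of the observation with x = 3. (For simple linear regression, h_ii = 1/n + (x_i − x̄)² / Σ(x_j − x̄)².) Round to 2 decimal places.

h = 0.60

x̄ = (3 + 4 + 5 + 6 + 7)/5 = 5
Σ(x − x̄)² = 4 + 1 + 0 + 1 + 4 = 10
h = 1/5 + (-2)²/10 = 0.2 + 0.4 = 0.60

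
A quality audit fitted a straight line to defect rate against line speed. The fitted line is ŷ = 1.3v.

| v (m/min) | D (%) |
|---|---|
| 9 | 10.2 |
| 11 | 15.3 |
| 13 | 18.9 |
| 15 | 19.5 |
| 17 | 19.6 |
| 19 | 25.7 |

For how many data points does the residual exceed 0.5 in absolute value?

5

v=9: ŷ = 1.3·9 = 11.7; r = 10.2 − 11.7 = -1.5
v=11: ŷ = 1.3·11 = 14.3; r = 15.3 − 14.3 = 1
v=13: ŷ = 1.3·13 = 16.9; r = 18.9 − 16.9 = 2
v=15: ŷ = 1.3·15 = 19.5; r = 19.5 − 19.5 = 0
v=17: ŷ = 1.3·17 = 22.1; r = 19.6 − 22.1 = -2.5
v=19: ŷ = 1.3·19 = 24.7; r = 25.7 − 24.7 = 1
|r| > 0.5: v=9 (|r|=1.5), v=11 (|r|=1), v=13 (|r|=2), v=17 (|r|=2.5), v=19 (|r|=1) → 5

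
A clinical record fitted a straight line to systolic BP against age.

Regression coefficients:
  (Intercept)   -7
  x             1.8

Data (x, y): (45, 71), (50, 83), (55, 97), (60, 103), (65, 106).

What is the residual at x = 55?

ŷ = -7 + 1.8·55 = 92
r = 97 − 92 = 5

r = 5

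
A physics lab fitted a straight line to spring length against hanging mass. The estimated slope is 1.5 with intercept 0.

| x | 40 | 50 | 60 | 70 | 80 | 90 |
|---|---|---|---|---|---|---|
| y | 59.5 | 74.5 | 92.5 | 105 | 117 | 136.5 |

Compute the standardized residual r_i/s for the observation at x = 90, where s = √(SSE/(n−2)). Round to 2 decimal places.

0.71

x=40: ŷ = 1.5·40 = 60; r = 59.5 − 60 = -0.5
x=50: ŷ = 1.5·50 = 75; r = 74.5 − 75 = -0.5
x=60: ŷ = 1.5·60 = 90; r = 92.5 − 90 = 2.5
x=70: ŷ = 1.5·70 = 105; r = 105 − 105 = 0
x=80: ŷ = 1.5·80 = 120; r = 117 − 120 = -3
x=90: ŷ = 1.5·90 = 135; r = 136.5 − 135 = 1.5
SSE = 0.25 + 0.25 + 6.25 + 0 + 9 + 2.25 = 18
s = √(18/4) = 2.12132
r/s = 1.5 / 2.12132 = 0.71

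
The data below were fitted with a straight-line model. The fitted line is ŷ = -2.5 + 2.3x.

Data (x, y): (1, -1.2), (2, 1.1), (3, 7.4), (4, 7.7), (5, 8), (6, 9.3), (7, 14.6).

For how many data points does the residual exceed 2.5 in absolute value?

1

x=1: ŷ = -2.5 + 2.3·1 = -0.2; r = -1.2 − (-0.2) = -1
x=2: ŷ = -2.5 + 2.3·2 = 2.1; r = 1.1 − 2.1 = -1
x=3: ŷ = -2.5 + 2.3·3 = 4.4; r = 7.4 − 4.4 = 3
x=4: ŷ = -2.5 + 2.3·4 = 6.7; r = 7.7 − 6.7 = 1
x=5: ŷ = -2.5 + 2.3·5 = 9; r = 8 − 9 = -1
x=6: ŷ = -2.5 + 2.3·6 = 11.3; r = 9.3 − 11.3 = -2
x=7: ŷ = -2.5 + 2.3·7 = 13.6; r = 14.6 − 13.6 = 1
|r| > 2.5: x=3 (|r|=3) → 1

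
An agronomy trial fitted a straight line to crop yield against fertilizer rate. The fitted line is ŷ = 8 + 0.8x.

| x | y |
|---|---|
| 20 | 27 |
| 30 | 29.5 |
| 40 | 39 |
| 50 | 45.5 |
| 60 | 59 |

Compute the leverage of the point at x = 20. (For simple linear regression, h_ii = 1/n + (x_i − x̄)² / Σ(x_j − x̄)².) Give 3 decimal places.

x̄ = (20 + 30 + 40 + 50 + 60)/5 = 40
Σ(x − x̄)² = 400 + 100 + 0 + 100 + 400 = 1000
h = 1/5 + (-20)²/1000 = 0.2 + 0.4 = 0.600

h = 0.600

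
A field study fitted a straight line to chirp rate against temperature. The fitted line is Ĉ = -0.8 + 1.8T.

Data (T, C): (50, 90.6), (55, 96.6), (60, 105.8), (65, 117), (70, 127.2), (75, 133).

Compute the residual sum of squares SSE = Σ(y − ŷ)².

SSE = 12.56

T=50: Ĉ = -0.8 + 1.8·50 = 89.2; e = 90.6 − 89.2 = 1.4
T=55: Ĉ = -0.8 + 1.8·55 = 98.2; e = 96.6 − 98.2 = -1.6
T=60: Ĉ = -0.8 + 1.8·60 = 107.2; e = 105.8 − 107.2 = -1.4
T=65: Ĉ = -0.8 + 1.8·65 = 116.2; e = 117 − 116.2 = 0.8
T=70: Ĉ = -0.8 + 1.8·70 = 125.2; e = 127.2 − 125.2 = 2
T=75: Ĉ = -0.8 + 1.8·75 = 134.2; e = 133 − 134.2 = -1.2
SSE = 1.96 + 2.56 + 1.96 + 0.64 + 4 + 1.44 = 12.56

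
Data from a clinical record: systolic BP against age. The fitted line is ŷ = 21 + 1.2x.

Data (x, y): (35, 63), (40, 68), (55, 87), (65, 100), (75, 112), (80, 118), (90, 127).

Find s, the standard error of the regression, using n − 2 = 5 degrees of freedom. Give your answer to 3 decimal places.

s = 1.265

x=35: ŷ = 21 + 1.2·35 = 63; r = 63 − 63 = 0
x=40: ŷ = 21 + 1.2·40 = 69; r = 68 − 69 = -1
x=55: ŷ = 21 + 1.2·55 = 87; r = 87 − 87 = 0
x=65: ŷ = 21 + 1.2·65 = 99; r = 100 − 99 = 1
x=75: ŷ = 21 + 1.2·75 = 111; r = 112 − 111 = 1
x=80: ŷ = 21 + 1.2·80 = 117; r = 118 − 117 = 1
x=90: ŷ = 21 + 1.2·90 = 129; r = 127 − 129 = -2
SSE = 0 + 1 + 0 + 1 + 1 + 1 + 4 = 8
s = √(8/5) = √1.6 ≈ 1.265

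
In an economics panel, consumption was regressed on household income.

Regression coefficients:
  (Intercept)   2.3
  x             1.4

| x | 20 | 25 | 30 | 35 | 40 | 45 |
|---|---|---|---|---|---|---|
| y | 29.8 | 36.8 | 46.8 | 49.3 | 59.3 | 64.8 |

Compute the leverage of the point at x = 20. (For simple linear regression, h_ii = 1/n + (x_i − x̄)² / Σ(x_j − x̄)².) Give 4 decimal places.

h = 0.5238

x̄ = (20 + 25 + 30 + 35 + 40 + 45)/6 = 32.5
Σ(x − x̄)² = 156.25 + 56.25 + 6.25 + 6.25 + 56.25 + 156.25 = 437.5
h = 1/6 + (-12.5)²/437.5 = 0.166667 + 0.357143 = 0.5238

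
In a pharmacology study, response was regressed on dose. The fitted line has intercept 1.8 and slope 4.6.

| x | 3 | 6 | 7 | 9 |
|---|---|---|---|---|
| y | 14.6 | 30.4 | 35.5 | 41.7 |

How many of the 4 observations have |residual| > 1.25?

2

x=3: ŷ = 1.8 + 4.6·3 = 15.6; e = 14.6 − 15.6 = -1
x=6: ŷ = 1.8 + 4.6·6 = 29.4; e = 30.4 − 29.4 = 1
x=7: ŷ = 1.8 + 4.6·7 = 34; e = 35.5 − 34 = 1.5
x=9: ŷ = 1.8 + 4.6·9 = 43.2; e = 41.7 − 43.2 = -1.5
|e| > 1.25: x=7 (|e|=1.5), x=9 (|e|=1.5) → 2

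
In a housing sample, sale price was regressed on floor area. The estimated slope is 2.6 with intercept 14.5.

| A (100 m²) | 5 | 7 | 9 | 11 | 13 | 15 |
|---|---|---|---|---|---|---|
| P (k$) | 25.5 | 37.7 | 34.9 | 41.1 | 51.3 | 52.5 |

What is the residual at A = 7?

ŷ = 14.5 + 2.6·7 = 32.7
e = 37.7 − 32.7 = 5

e = 5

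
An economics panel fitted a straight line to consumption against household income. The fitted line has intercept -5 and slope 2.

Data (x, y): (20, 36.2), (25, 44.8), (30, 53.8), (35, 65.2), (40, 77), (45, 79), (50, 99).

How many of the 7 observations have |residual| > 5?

x=20: ŷ = -5 + 2·20 = 35; r = 36.2 − 35 = 1.2
x=25: ŷ = -5 + 2·25 = 45; r = 44.8 − 45 = -0.2
x=30: ŷ = -5 + 2·30 = 55; r = 53.8 − 55 = -1.2
x=35: ŷ = -5 + 2·35 = 65; r = 65.2 − 65 = 0.2
x=40: ŷ = -5 + 2·40 = 75; r = 77 − 75 = 2
x=45: ŷ = -5 + 2·45 = 85; r = 79 − 85 = -6
x=50: ŷ = -5 + 2·50 = 95; r = 99 − 95 = 4
|r| > 5: x=45 (|r|=6) → 1

1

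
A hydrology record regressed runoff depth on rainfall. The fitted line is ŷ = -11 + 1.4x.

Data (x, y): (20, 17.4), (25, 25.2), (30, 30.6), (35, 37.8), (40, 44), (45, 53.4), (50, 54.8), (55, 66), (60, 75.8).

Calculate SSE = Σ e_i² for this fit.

x=20: ŷ = -11 + 1.4·20 = 17; e = 17.4 − 17 = 0.4
x=25: ŷ = -11 + 1.4·25 = 24; e = 25.2 − 24 = 1.2
x=30: ŷ = -11 + 1.4·30 = 31; e = 30.6 − 31 = -0.4
x=35: ŷ = -11 + 1.4·35 = 38; e = 37.8 − 38 = -0.2
x=40: ŷ = -11 + 1.4·40 = 45; e = 44 − 45 = -1
x=45: ŷ = -11 + 1.4·45 = 52; e = 53.4 − 52 = 1.4
x=50: ŷ = -11 + 1.4·50 = 59; e = 54.8 − 59 = -4.2
x=55: ŷ = -11 + 1.4·55 = 66; e = 66 − 66 = 0
x=60: ŷ = -11 + 1.4·60 = 73; e = 75.8 − 73 = 2.8
SSE = 0.16 + 1.44 + 0.16 + 0.04 + 1 + 1.96 + 17.64 + 0 + 7.84 = 30.24

SSE = 30.24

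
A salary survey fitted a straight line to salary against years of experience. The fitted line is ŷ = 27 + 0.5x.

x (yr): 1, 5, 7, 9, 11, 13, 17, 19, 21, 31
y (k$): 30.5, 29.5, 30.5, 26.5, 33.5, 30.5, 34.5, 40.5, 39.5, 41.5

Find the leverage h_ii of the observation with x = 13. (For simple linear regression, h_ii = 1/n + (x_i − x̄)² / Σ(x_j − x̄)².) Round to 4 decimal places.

x̄ = (1 + 5 + 7 + 9 + 11 + 13 + 17 + 19 + 21 + 31)/10 = 13.4
Σ(x − x̄)² = 153.76 + 70.56 + 40.96 + 19.36 + 5.76 + 0.16 + 12.96 + 31.36 + 57.76 + 309.76 = 702.4
h = 1/10 + (-0.4)²/702.4 = 0.1 + 0.00022779 = 0.1002

h = 0.1002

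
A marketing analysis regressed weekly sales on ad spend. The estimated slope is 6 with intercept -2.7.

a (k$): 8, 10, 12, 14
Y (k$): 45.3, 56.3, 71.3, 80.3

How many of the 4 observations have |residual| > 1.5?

a=8: ŷ = -2.7 + 6·8 = 45.3; e = 45.3 − 45.3 = 0
a=10: ŷ = -2.7 + 6·10 = 57.3; e = 56.3 − 57.3 = -1
a=12: ŷ = -2.7 + 6·12 = 69.3; e = 71.3 − 69.3 = 2
a=14: ŷ = -2.7 + 6·14 = 81.3; e = 80.3 − 81.3 = -1
|e| > 1.5: a=12 (|e|=2) → 1

1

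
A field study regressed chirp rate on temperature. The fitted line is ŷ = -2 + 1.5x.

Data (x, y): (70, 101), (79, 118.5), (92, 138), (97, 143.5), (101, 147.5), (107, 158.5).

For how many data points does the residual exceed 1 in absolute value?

4

x=70: ŷ = -2 + 1.5·70 = 103; e = 101 − 103 = -2
x=79: ŷ = -2 + 1.5·79 = 116.5; e = 118.5 − 116.5 = 2
x=92: ŷ = -2 + 1.5·92 = 136; e = 138 − 136 = 2
x=97: ŷ = -2 + 1.5·97 = 143.5; e = 143.5 − 143.5 = 0
x=101: ŷ = -2 + 1.5·101 = 149.5; e = 147.5 − 149.5 = -2
x=107: ŷ = -2 + 1.5·107 = 158.5; e = 158.5 − 158.5 = 0
|e| > 1: x=70 (|e|=2), x=79 (|e|=2), x=92 (|e|=2), x=101 (|e|=2) → 4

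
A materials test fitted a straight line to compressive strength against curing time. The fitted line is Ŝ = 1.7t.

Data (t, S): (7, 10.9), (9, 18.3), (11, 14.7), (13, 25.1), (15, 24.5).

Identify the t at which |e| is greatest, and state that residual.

t = 11, e = -4

t=7: Ŝ = 1.7·7 = 11.9; e = 10.9 − 11.9 = -1
t=9: Ŝ = 1.7·9 = 15.3; e = 18.3 − 15.3 = 3
t=11: Ŝ = 1.7·11 = 18.7; e = 14.7 − 18.7 = -4
t=13: Ŝ = 1.7·13 = 22.1; e = 25.1 − 22.1 = 3
t=15: Ŝ = 1.7·15 = 25.5; e = 24.5 − 25.5 = -1
Largest |e| is 4 at t = 11, residual -4.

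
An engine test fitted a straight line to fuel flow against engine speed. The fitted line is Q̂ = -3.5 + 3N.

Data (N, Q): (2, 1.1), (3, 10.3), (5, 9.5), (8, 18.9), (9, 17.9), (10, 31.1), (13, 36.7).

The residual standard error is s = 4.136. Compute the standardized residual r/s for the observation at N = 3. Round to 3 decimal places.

1.161

Q̂ = -3.5 + 3·3 = 5.5
r = 10.3 − 5.5 = 4.8
r/s = 4.8 / 4.136 = 1.161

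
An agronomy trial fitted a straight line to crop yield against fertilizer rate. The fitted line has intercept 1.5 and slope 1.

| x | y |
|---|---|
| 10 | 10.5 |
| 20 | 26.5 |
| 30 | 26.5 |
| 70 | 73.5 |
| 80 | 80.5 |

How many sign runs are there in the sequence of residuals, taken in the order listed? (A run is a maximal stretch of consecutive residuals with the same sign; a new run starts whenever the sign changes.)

x=10: ŷ = 1.5 + 10 = 11.5; e = 10.5 − 11.5 = -1
x=20: ŷ = 1.5 + 20 = 21.5; e = 26.5 − 21.5 = 5
x=30: ŷ = 1.5 + 30 = 31.5; e = 26.5 − 31.5 = -5
x=70: ŷ = 1.5 + 70 = 71.5; e = 73.5 − 71.5 = 2
x=80: ŷ = 1.5 + 80 = 81.5; e = 80.5 − 81.5 = -1
Signs: − + − + −
Runs: −×1, +×1, −×1, +×1, −×1 → 5

5 runs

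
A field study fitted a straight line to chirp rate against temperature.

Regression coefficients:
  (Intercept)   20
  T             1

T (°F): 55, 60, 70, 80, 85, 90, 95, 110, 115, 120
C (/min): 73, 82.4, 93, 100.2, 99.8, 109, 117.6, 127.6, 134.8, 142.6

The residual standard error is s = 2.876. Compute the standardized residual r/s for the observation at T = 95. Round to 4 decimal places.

Ĉ = 20 + 95 = 115
r = 117.6 − 115 = 2.6
r/s = 2.6 / 2.876 = 0.9040

0.9040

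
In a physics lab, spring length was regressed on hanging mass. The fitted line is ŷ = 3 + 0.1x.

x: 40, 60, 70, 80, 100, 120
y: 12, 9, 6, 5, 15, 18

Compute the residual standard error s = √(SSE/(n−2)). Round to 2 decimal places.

x=40: ŷ = 3 + 0.1·40 = 7; r = 12 − 7 = 5
x=60: ŷ = 3 + 0.1·60 = 9; r = 9 − 9 = 0
x=70: ŷ = 3 + 0.1·70 = 10; r = 6 − 10 = -4
x=80: ŷ = 3 + 0.1·80 = 11; r = 5 − 11 = -6
x=100: ŷ = 3 + 0.1·100 = 13; r = 15 − 13 = 2
x=120: ŷ = 3 + 0.1·120 = 15; r = 18 − 15 = 3
SSE = 25 + 0 + 16 + 36 + 4 + 9 = 90
s = √(90/4) = √22.5 ≈ 4.74

s = 4.74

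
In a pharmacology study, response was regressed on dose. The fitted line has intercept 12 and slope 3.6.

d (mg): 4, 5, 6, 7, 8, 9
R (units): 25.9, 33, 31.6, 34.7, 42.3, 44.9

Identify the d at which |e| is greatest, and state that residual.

d=4: R̂ = 12 + 3.6·4 = 26.4; e = 25.9 − 26.4 = -0.5
d=5: R̂ = 12 + 3.6·5 = 30; e = 33 − 30 = 3
d=6: R̂ = 12 + 3.6·6 = 33.6; e = 31.6 − 33.6 = -2
d=7: R̂ = 12 + 3.6·7 = 37.2; e = 34.7 − 37.2 = -2.5
d=8: R̂ = 12 + 3.6·8 = 40.8; e = 42.3 − 40.8 = 1.5
d=9: R̂ = 12 + 3.6·9 = 44.4; e = 44.9 − 44.4 = 0.5
Largest |e| is 3 at d = 5, residual 3.

d = 5, e = 3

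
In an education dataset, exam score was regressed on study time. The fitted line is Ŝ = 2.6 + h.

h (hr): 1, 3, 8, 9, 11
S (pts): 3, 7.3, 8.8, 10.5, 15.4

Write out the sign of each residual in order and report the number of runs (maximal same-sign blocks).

4 runs

h=1: Ŝ = 2.6 + 1 = 3.6; r = 3 − 3.6 = -0.6
h=3: Ŝ = 2.6 + 3 = 5.6; r = 7.3 − 5.6 = 1.7
h=8: Ŝ = 2.6 + 8 = 10.6; r = 8.8 − 10.6 = -1.8
h=9: Ŝ = 2.6 + 9 = 11.6; r = 10.5 − 11.6 = -1.1
h=11: Ŝ = 2.6 + 11 = 13.6; r = 15.4 − 13.6 = 1.8
Signs: − + − − +
Runs: −×1, +×1, −×2, +×1 → 4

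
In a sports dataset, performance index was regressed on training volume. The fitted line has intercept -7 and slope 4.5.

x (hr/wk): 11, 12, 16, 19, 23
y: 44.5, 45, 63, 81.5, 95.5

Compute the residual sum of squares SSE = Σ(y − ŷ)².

x=11: ŷ = -7 + 4.5·11 = 42.5; e = 44.5 − 42.5 = 2
x=12: ŷ = -7 + 4.5·12 = 47; e = 45 − 47 = -2
x=16: ŷ = -7 + 4.5·16 = 65; e = 63 − 65 = -2
x=19: ŷ = -7 + 4.5·19 = 78.5; e = 81.5 − 78.5 = 3
x=23: ŷ = -7 + 4.5·23 = 96.5; e = 95.5 − 96.5 = -1
SSE = 4 + 4 + 4 + 9 + 1 = 22

SSE = 22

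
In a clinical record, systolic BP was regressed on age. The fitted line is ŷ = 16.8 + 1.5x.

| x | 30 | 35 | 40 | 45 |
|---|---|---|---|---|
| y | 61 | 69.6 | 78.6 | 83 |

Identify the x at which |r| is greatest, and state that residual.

x = 40, r = 1.8

x=30: ŷ = 16.8 + 1.5·30 = 61.8; r = 61 − 61.8 = -0.8
x=35: ŷ = 16.8 + 1.5·35 = 69.3; r = 69.6 − 69.3 = 0.3
x=40: ŷ = 16.8 + 1.5·40 = 76.8; r = 78.6 − 76.8 = 1.8
x=45: ŷ = 16.8 + 1.5·45 = 84.3; r = 83 − 84.3 = -1.3
Largest |r| is 1.8 at x = 40, residual 1.8.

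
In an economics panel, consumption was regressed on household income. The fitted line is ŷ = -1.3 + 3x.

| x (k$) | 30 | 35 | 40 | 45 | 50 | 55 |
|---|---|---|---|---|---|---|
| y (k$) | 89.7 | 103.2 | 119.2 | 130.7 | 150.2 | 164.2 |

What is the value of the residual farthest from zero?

r = -3

x=30: ŷ = -1.3 + 3·30 = 88.7; r = 89.7 − 88.7 = 1
x=35: ŷ = -1.3 + 3·35 = 103.7; r = 103.2 − 103.7 = -0.5
x=40: ŷ = -1.3 + 3·40 = 118.7; r = 119.2 − 118.7 = 0.5
x=45: ŷ = -1.3 + 3·45 = 133.7; r = 130.7 − 133.7 = -3
x=50: ŷ = -1.3 + 3·50 = 148.7; r = 150.2 − 148.7 = 1.5
x=55: ŷ = -1.3 + 3·55 = 163.7; r = 164.2 − 163.7 = 0.5
Largest |r| is 3 at x = 45, residual -3.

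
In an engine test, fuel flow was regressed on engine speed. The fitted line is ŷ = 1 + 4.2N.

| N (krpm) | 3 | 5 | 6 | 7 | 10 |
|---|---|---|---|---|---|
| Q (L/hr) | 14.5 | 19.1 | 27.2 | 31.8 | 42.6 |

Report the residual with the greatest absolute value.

e = -2.9

N=3: ŷ = 1 + 4.2·3 = 13.6; e = 14.5 − 13.6 = 0.9
N=5: ŷ = 1 + 4.2·5 = 22; e = 19.1 − 22 = -2.9
N=6: ŷ = 1 + 4.2·6 = 26.2; e = 27.2 − 26.2 = 1
N=7: ŷ = 1 + 4.2·7 = 30.4; e = 31.8 − 30.4 = 1.4
N=10: ŷ = 1 + 4.2·10 = 43; e = 42.6 − 43 = -0.4
Largest |e| is 2.9 at N = 5, residual -2.9.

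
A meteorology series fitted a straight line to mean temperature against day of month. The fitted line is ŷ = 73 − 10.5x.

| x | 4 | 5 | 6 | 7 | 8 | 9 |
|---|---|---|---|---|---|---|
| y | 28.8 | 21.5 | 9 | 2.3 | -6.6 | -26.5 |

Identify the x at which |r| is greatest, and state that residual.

x=4: ŷ = 73 − 10.5·4 = 31; r = 28.8 − 31 = -2.2
x=5: ŷ = 73 − 10.5·5 = 20.5; r = 21.5 − 20.5 = 1
x=6: ŷ = 73 − 10.5·6 = 10; r = 9 − 10 = -1
x=7: ŷ = 73 − 10.5·7 = -0.5; r = 2.3 − (-0.5) = 2.8
x=8: ŷ = 73 − 10.5·8 = -11; r = -6.6 − (-11) = 4.4
x=9: ŷ = 73 − 10.5·9 = -21.5; r = -26.5 − (-21.5) = -5
Largest |r| is 5 at x = 9, residual -5.

x = 9, r = -5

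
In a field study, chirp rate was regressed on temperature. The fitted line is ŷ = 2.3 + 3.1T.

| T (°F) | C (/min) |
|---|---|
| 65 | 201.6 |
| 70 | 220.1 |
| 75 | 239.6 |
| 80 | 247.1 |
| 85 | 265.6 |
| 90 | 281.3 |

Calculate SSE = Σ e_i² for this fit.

SSE = 38.8

T=65: ŷ = 2.3 + 3.1·65 = 203.8; e = 201.6 − 203.8 = -2.2
T=70: ŷ = 2.3 + 3.1·70 = 219.3; e = 220.1 − 219.3 = 0.8
T=75: ŷ = 2.3 + 3.1·75 = 234.8; e = 239.6 − 234.8 = 4.8
T=80: ŷ = 2.3 + 3.1·80 = 250.3; e = 247.1 − 250.3 = -3.2
T=85: ŷ = 2.3 + 3.1·85 = 265.8; e = 265.6 − 265.8 = -0.2
T=90: ŷ = 2.3 + 3.1·90 = 281.3; e = 281.3 − 281.3 = 0
SSE = 4.84 + 0.64 + 23.04 + 10.24 + 0.04 + 0 = 38.8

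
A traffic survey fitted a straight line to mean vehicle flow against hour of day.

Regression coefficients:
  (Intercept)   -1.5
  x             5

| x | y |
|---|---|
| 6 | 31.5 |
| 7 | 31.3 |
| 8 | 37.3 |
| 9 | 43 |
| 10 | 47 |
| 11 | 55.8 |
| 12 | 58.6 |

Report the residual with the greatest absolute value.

x=6: ŷ = -1.5 + 5·6 = 28.5; r = 31.5 − 28.5 = 3
x=7: ŷ = -1.5 + 5·7 = 33.5; r = 31.3 − 33.5 = -2.2
x=8: ŷ = -1.5 + 5·8 = 38.5; r = 37.3 − 38.5 = -1.2
x=9: ŷ = -1.5 + 5·9 = 43.5; r = 43 − 43.5 = -0.5
x=10: ŷ = -1.5 + 5·10 = 48.5; r = 47 − 48.5 = -1.5
x=11: ŷ = -1.5 + 5·11 = 53.5; r = 55.8 − 53.5 = 2.3
x=12: ŷ = -1.5 + 5·12 = 58.5; r = 58.6 − 58.5 = 0.1
Largest |r| is 3 at x = 6, residual 3.

r = 3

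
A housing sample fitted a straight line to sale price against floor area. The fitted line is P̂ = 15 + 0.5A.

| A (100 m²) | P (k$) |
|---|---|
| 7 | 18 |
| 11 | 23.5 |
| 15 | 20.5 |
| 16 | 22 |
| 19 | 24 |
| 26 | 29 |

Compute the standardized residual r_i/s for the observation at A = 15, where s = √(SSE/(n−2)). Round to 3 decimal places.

-1.016

A=7: P̂ = 15 + 0.5·7 = 18.5; r = 18 − 18.5 = -0.5
A=11: P̂ = 15 + 0.5·11 = 20.5; r = 23.5 − 20.5 = 3
A=15: P̂ = 15 + 0.5·15 = 22.5; r = 20.5 − 22.5 = -2
A=16: P̂ = 15 + 0.5·16 = 23; r = 22 − 23 = -1
A=19: P̂ = 15 + 0.5·19 = 24.5; r = 24 − 24.5 = -0.5
A=26: P̂ = 15 + 0.5·26 = 28; r = 29 − 28 = 1
SSE = 0.25 + 9 + 4 + 1 + 0.25 + 1 = 15.5
s = √(15.5/4) = 1.9685
r/s = -2 / 1.9685 = -1.016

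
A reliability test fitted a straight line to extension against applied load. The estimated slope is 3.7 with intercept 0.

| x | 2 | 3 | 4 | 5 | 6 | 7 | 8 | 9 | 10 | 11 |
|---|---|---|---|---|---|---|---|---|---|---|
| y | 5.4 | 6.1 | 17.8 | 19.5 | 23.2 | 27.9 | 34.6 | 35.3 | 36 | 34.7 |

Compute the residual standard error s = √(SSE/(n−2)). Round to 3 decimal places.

s = 3.708

x=2: ŷ = 3.7·2 = 7.4; e = 5.4 − 7.4 = -2
x=3: ŷ = 3.7·3 = 11.1; e = 6.1 − 11.1 = -5
x=4: ŷ = 3.7·4 = 14.8; e = 17.8 − 14.8 = 3
x=5: ŷ = 3.7·5 = 18.5; e = 19.5 − 18.5 = 1
x=6: ŷ = 3.7·6 = 22.2; e = 23.2 − 22.2 = 1
x=7: ŷ = 3.7·7 = 25.9; e = 27.9 − 25.9 = 2
x=8: ŷ = 3.7·8 = 29.6; e = 34.6 − 29.6 = 5
x=9: ŷ = 3.7·9 = 33.3; e = 35.3 − 33.3 = 2
x=10: ŷ = 3.7·10 = 37; e = 36 − 37 = -1
x=11: ŷ = 3.7·11 = 40.7; e = 34.7 − 40.7 = -6
SSE = 4 + 25 + 9 + 1 + 1 + 4 + 25 + 4 + 1 + 36 = 110
s = √(110/8) = √13.75 ≈ 3.708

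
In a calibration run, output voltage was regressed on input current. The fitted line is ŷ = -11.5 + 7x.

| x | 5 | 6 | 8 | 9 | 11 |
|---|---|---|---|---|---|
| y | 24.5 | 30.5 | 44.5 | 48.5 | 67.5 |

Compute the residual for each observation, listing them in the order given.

x=5: ŷ = -11.5 + 7·5 = 23.5; r = 24.5 − 23.5 = 1
x=6: ŷ = -11.5 + 7·6 = 30.5; r = 30.5 − 30.5 = 0
x=8: ŷ = -11.5 + 7·8 = 44.5; r = 44.5 − 44.5 = 0
x=9: ŷ = -11.5 + 7·9 = 51.5; r = 48.5 − 51.5 = -3
x=11: ŷ = -11.5 + 7·11 = 65.5; r = 67.5 − 65.5 = 2

1, 0, 0, -3, 2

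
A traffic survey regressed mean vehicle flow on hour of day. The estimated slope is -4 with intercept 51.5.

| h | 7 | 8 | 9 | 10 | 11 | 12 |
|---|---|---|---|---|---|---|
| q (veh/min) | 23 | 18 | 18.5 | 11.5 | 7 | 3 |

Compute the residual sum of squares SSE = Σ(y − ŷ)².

SSE = 12

h=7: q̂ = 51.5 − 4·7 = 23.5; e = 23 − 23.5 = -0.5
h=8: q̂ = 51.5 − 4·8 = 19.5; e = 18 − 19.5 = -1.5
h=9: q̂ = 51.5 − 4·9 = 15.5; e = 18.5 − 15.5 = 3
h=10: q̂ = 51.5 − 4·10 = 11.5; e = 11.5 − 11.5 = 0
h=11: q̂ = 51.5 − 4·11 = 7.5; e = 7 − 7.5 = -0.5
h=12: q̂ = 51.5 − 4·12 = 3.5; e = 3 − 3.5 = -0.5
SSE = 0.25 + 2.25 + 9 + 0 + 0.25 + 0.25 = 12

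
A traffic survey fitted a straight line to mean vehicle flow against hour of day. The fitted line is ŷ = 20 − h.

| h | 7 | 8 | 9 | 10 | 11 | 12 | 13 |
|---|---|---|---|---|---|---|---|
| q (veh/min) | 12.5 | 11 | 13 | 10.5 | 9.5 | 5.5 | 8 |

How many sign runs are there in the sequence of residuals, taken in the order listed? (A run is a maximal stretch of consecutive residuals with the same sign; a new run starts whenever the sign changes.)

4 runs

h=7: ŷ = 20 − 7 = 13; r = 12.5 − 13 = -0.5
h=8: ŷ = 20 − 8 = 12; r = 11 − 12 = -1
h=9: ŷ = 20 − 9 = 11; r = 13 − 11 = 2
h=10: ŷ = 20 − 10 = 10; r = 10.5 − 10 = 0.5
h=11: ŷ = 20 − 11 = 9; r = 9.5 − 9 = 0.5
h=12: ŷ = 20 − 12 = 8; r = 5.5 − 8 = -2.5
h=13: ŷ = 20 − 13 = 7; r = 8 − 7 = 1
Signs: − − + + + − +
Runs: −×2, +×3, −×1, +×1 → 4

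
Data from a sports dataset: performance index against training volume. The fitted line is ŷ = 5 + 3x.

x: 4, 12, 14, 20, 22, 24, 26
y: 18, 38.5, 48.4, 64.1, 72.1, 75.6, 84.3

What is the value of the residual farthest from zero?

x=4: ŷ = 5 + 3·4 = 17; r = 18 − 17 = 1
x=12: ŷ = 5 + 3·12 = 41; r = 38.5 − 41 = -2.5
x=14: ŷ = 5 + 3·14 = 47; r = 48.4 − 47 = 1.4
x=20: ŷ = 5 + 3·20 = 65; r = 64.1 − 65 = -0.9
x=22: ŷ = 5 + 3·22 = 71; r = 72.1 − 71 = 1.1
x=24: ŷ = 5 + 3·24 = 77; r = 75.6 − 77 = -1.4
x=26: ŷ = 5 + 3·26 = 83; r = 84.3 − 83 = 1.3
Largest |r| is 2.5 at x = 12, residual -2.5.

r = -2.5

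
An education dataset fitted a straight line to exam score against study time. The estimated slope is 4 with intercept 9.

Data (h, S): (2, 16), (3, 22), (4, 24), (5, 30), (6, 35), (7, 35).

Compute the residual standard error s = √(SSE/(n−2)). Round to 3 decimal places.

s = 1.732

h=2: ŷ = 9 + 4·2 = 17; r = 16 − 17 = -1
h=3: ŷ = 9 + 4·3 = 21; r = 22 − 21 = 1
h=4: ŷ = 9 + 4·4 = 25; r = 24 − 25 = -1
h=5: ŷ = 9 + 4·5 = 29; r = 30 − 29 = 1
h=6: ŷ = 9 + 4·6 = 33; r = 35 − 33 = 2
h=7: ŷ = 9 + 4·7 = 37; r = 35 − 37 = -2
SSE = 1 + 1 + 1 + 1 + 4 + 4 = 12
s = √(12/4) = √3 ≈ 1.732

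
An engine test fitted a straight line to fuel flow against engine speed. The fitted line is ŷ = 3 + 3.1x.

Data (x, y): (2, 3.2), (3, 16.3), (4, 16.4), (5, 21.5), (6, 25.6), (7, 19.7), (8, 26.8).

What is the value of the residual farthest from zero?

x=2: ŷ = 3 + 3.1·2 = 9.2; e = 3.2 − 9.2 = -6
x=3: ŷ = 3 + 3.1·3 = 12.3; e = 16.3 − 12.3 = 4
x=4: ŷ = 3 + 3.1·4 = 15.4; e = 16.4 − 15.4 = 1
x=5: ŷ = 3 + 3.1·5 = 18.5; e = 21.5 − 18.5 = 3
x=6: ŷ = 3 + 3.1·6 = 21.6; e = 25.6 − 21.6 = 4
x=7: ŷ = 3 + 3.1·7 = 24.7; e = 19.7 − 24.7 = -5
x=8: ŷ = 3 + 3.1·8 = 27.8; e = 26.8 − 27.8 = -1
Largest |e| is 6 at x = 2, residual -6.

e = -6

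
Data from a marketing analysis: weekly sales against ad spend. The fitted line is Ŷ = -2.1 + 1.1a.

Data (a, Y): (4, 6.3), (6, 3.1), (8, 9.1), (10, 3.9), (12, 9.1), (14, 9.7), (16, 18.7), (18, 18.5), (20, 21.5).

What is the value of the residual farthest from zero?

a=4: Ŷ = -2.1 + 1.1·4 = 2.3; e = 6.3 − 2.3 = 4
a=6: Ŷ = -2.1 + 1.1·6 = 4.5; e = 3.1 − 4.5 = -1.4
a=8: Ŷ = -2.1 + 1.1·8 = 6.7; e = 9.1 − 6.7 = 2.4
a=10: Ŷ = -2.1 + 1.1·10 = 8.9; e = 3.9 − 8.9 = -5
a=12: Ŷ = -2.1 + 1.1·12 = 11.1; e = 9.1 − 11.1 = -2
a=14: Ŷ = -2.1 + 1.1·14 = 13.3; e = 9.7 − 13.3 = -3.6
a=16: Ŷ = -2.1 + 1.1·16 = 15.5; e = 18.7 − 15.5 = 3.2
a=18: Ŷ = -2.1 + 1.1·18 = 17.7; e = 18.5 − 17.7 = 0.8
a=20: Ŷ = -2.1 + 1.1·20 = 19.9; e = 21.5 − 19.9 = 1.6
Largest |e| is 5 at a = 10, residual -5.

e = -5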